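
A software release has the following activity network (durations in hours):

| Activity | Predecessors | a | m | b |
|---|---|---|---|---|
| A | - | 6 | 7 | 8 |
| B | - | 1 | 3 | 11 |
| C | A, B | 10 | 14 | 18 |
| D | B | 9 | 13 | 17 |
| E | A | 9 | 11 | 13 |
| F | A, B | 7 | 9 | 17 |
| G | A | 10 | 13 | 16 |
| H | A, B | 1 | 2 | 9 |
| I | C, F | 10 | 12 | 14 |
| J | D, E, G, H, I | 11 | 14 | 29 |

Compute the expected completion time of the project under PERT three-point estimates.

te_A = (6 + 4·7 + 8)/6 = 42/6 = 7
te_B = (1 + 4·3 + 11)/6 = 24/6 = 4
te_C = (10 + 4·14 + 18)/6 = 84/6 = 14
te_D = (9 + 4·13 + 17)/6 = 78/6 = 13
te_E = (9 + 4·11 + 13)/6 = 66/6 = 11
te_F = (7 + 4·9 + 17)/6 = 60/6 = 10
te_G = (10 + 4·13 + 16)/6 = 78/6 = 13
te_H = (1 + 4·2 + 9)/6 = 18/6 = 3
te_I = (10 + 4·12 + 14)/6 = 72/6 = 12
te_J = (11 + 4·14 + 29)/6 = 96/6 = 16

Forward pass:
ES_A = 0; EF_A = 7
ES_B = 0; EF_B = 4
ES_C = max(EF_A=7, EF_B=4) = 7; EF_C = 7+14 = 21
ES_D = 4; EF_D = 4+13 = 17
ES_E = 7; EF_E = 7+11 = 18
ES_F = max(EF_A=7, EF_B=4) = 7; EF_F = 7+10 = 17
ES_G = 7; EF_G = 7+13 = 20
ES_H = max(EF_A=7, EF_B=4) = 7; EF_H = 7+3 = 10
ES_I = max(EF_C=21, EF_F=17) = 21; EF_I = 21+12 = 33
ES_J = max(EF_D=17, EF_E=18, EF_G=20, EF_H=10, EF_I=33) = 33; EF_J = 33+16 = 49
Expected project duration μ = 49 hours. Critical path: A → C → I → J.

49 hours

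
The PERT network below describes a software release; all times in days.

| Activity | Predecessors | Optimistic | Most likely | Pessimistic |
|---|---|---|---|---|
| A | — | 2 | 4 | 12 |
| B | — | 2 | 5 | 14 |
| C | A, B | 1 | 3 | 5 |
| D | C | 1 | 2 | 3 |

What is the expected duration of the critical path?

11 days

te_A = (2 + 4·4 + 12)/6 = 30/6 = 5
te_B = (2 + 4·5 + 14)/6 = 36/6 = 6
te_C = (1 + 4·3 + 5)/6 = 18/6 = 3
te_D = (1 + 4·2 + 3)/6 = 12/6 = 2

Forward pass:
ES_A = 0; EF_A = 5
ES_B = 0; EF_B = 6
ES_C = max(EF_A=5, EF_B=6) = 6; EF_C = 6+3 = 9
ES_D = 9; EF_D = 9+2 = 11
Expected project duration μ = 11 days. Critical path: B → C → D.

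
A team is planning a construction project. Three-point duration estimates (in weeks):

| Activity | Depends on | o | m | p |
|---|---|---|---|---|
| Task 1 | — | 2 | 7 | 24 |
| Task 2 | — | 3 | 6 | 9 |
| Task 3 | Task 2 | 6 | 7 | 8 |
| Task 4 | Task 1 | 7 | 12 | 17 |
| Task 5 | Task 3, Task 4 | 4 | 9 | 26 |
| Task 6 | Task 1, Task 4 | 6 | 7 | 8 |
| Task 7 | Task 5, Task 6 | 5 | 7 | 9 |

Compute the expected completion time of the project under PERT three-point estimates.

39 weeks

te_Task 1 = (2 + 4·7 + 24)/6 = 54/6 = 9
te_Task 2 = (3 + 4·6 + 9)/6 = 36/6 = 6
te_Task 3 = (6 + 4·7 + 8)/6 = 42/6 = 7
te_Task 4 = (7 + 4·12 + 17)/6 = 72/6 = 12
te_Task 5 = (4 + 4·9 + 26)/6 = 66/6 = 11
te_Task 6 = (6 + 4·7 + 8)/6 = 42/6 = 7
te_Task 7 = (5 + 4·7 + 9)/6 = 42/6 = 7

Forward pass:
ES_Task 1 = 0; EF_Task 1 = 9
ES_Task 2 = 0; EF_Task 2 = 6
ES_Task 3 = 6; EF_Task 3 = 6+7 = 13
ES_Task 4 = 9; EF_Task 4 = 9+12 = 21
ES_Task 5 = max(EF_Task 3=13, EF_Task 4=21) = 21; EF_Task 5 = 21+11 = 32
ES_Task 6 = max(EF_Task 1=9, EF_Task 4=21) = 21; EF_Task 6 = 21+7 = 28
ES_Task 7 = max(EF_Task 5=32, EF_Task 6=28) = 32; EF_Task 7 = 32+7 = 39
Expected project duration μ = 39 weeks. Critical path: Task 1 → Task 4 → Task 5 → Task 7.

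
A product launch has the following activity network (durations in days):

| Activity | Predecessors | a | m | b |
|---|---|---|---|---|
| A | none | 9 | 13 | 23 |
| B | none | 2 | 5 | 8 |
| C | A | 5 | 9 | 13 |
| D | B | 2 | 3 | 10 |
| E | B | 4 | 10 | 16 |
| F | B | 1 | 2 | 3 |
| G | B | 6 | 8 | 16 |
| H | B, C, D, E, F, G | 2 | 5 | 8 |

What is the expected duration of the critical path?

te_A = (9 + 4·13 + 23)/6 = 84/6 = 14
te_B = (2 + 4·5 + 8)/6 = 30/6 = 5
te_C = (5 + 4·9 + 13)/6 = 54/6 = 9
te_D = (2 + 4·3 + 10)/6 = 24/6 = 4
te_E = (4 + 4·10 + 16)/6 = 60/6 = 10
te_F = (1 + 4·2 + 3)/6 = 12/6 = 2
te_G = (6 + 4·8 + 16)/6 = 54/6 = 9
te_H = (2 + 4·5 + 8)/6 = 30/6 = 5

Forward pass:
ES_A = 0; EF_A = 14
ES_B = 0; EF_B = 5
ES_C = 14; EF_C = 14+9 = 23
ES_D = 5; EF_D = 5+4 = 9
ES_E = 5; EF_E = 5+10 = 15
ES_F = 5; EF_F = 5+2 = 7
ES_G = 5; EF_G = 5+9 = 14
ES_H = max(EF_B=5, EF_C=23, EF_D=9, EF_E=15, EF_F=7, EF_G=14) = 23; EF_H = 23+5 = 28
Expected project duration μ = 28 days. Critical path: A → C → H.

28 days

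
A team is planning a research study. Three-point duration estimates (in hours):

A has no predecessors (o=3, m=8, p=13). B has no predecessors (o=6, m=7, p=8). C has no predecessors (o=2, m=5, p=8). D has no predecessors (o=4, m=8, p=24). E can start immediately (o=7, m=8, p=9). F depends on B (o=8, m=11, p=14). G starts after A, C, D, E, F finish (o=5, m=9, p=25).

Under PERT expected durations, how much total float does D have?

8 hours

te_A = (3 + 4·8 + 13)/6 = 48/6 = 8
te_B = (6 + 4·7 + 8)/6 = 42/6 = 7
te_C = (2 + 4·5 + 8)/6 = 30/6 = 5
te_D = (4 + 4·8 + 24)/6 = 60/6 = 10
te_E = (7 + 4·8 + 9)/6 = 48/6 = 8
te_F = (8 + 4·11 + 14)/6 = 66/6 = 11
te_G = (5 + 4·9 + 25)/6 = 66/6 = 11

Forward pass:
ES_A = 0; EF_A = 8
ES_B = 0; EF_B = 7
ES_C = 0; EF_C = 5
ES_D = 0; EF_D = 10
ES_E = 0; EF_E = 8
ES_F = 7; EF_F = 7+11 = 18
ES_G = max(EF_A=8, EF_C=5, EF_D=10, EF_E=8, EF_F=18) = 18; EF_G = 18+11 = 29
Expected project duration μ = 29 hours. Critical path: B → F → G.

Backward pass:
LF_G = 29; LS_G = 29−11 = 18
LF_F = LS_G = 18; LS_F = 18−11 = 7
LF_E = LS_G = 18; LS_E = 18−8 = 10
LF_D = LS_G = 18; LS_D = 18−10 = 8
LF_C = LS_G = 18; LS_C = 18−5 = 13
LF_B = LS_F = 7; LS_B = 7−7 = 0
LF_A = LS_G = 18; LS_A = 18−8 = 10
Slack_D = LS_D − ES_D = 8 − 0 = 8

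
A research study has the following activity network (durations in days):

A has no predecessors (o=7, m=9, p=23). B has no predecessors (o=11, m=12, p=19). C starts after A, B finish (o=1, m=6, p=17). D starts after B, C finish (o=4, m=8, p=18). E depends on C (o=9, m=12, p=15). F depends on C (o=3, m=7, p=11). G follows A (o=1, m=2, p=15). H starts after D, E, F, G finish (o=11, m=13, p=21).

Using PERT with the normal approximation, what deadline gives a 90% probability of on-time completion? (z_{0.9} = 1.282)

te_A = (7 + 4·9 + 23)/6 = 66/6 = 11; σ²_A = ((23−7)/6)² = 7.111
te_B = (11 + 4·12 + 19)/6 = 78/6 = 13; σ²_B = ((19−11)/6)² = 1.778
te_C = (1 + 4·6 + 17)/6 = 42/6 = 7; σ²_C = ((17−1)/6)² = 7.111
te_D = (4 + 4·8 + 18)/6 = 54/6 = 9; σ²_D = ((18−4)/6)² = 5.444
te_E = (9 + 4·12 + 15)/6 = 72/6 = 12; σ²_E = ((15−9)/6)² = 1.000
te_F = (3 + 4·7 + 11)/6 = 42/6 = 7; σ²_F = ((11−3)/6)² = 1.778
te_G = (1 + 4·2 + 15)/6 = 24/6 = 4; σ²_G = ((15−1)/6)² = 5.444
te_H = (11 + 4·13 + 21)/6 = 84/6 = 14; σ²_H = ((21−11)/6)² = 2.778

Forward pass:
ES_A = 0; EF_A = 11
ES_B = 0; EF_B = 13
ES_C = max(EF_A=11, EF_B=13) = 13; EF_C = 13+7 = 20
ES_D = max(EF_B=13, EF_C=20) = 20; EF_D = 20+9 = 29
ES_E = 20; EF_E = 20+12 = 32
ES_F = 20; EF_F = 20+7 = 27
ES_G = 11; EF_G = 11+4 = 15
ES_H = max(EF_D=29, EF_E=32, EF_F=27, EF_G=15) = 32; EF_H = 32+14 = 46
Expected project duration μ = 46 days. Critical path: B → C → E → H.

Variance along critical path = 1.778 + 7.111 + 1.000 + 2.778 = 12.667; σ = 3.559 days.
D = μ + z·σ = 46 + 1.282·3.559 = 50.6 days

50.6 days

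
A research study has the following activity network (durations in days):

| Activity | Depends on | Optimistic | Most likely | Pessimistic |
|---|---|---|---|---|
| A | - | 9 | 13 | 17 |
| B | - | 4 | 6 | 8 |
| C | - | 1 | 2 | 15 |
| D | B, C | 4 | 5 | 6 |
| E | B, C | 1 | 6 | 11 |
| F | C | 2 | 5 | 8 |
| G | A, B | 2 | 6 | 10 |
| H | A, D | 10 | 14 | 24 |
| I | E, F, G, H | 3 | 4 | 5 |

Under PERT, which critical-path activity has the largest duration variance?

te_A = (9 + 4·13 + 17)/6 = 78/6 = 13; σ²_A = ((17−9)/6)² = 1.778
te_B = (4 + 4·6 + 8)/6 = 36/6 = 6; σ²_B = ((8−4)/6)² = 0.444
te_C = (1 + 4·2 + 15)/6 = 24/6 = 4; σ²_C = ((15−1)/6)² = 5.444
te_D = (4 + 4·5 + 6)/6 = 30/6 = 5; σ²_D = ((6−4)/6)² = 0.111
te_E = (1 + 4·6 + 11)/6 = 36/6 = 6; σ²_E = ((11−1)/6)² = 2.778
te_F = (2 + 4·5 + 8)/6 = 30/6 = 5; σ²_F = ((8−2)/6)² = 1.000
te_G = (2 + 4·6 + 10)/6 = 36/6 = 6; σ²_G = ((10−2)/6)² = 1.778
te_H = (10 + 4·14 + 24)/6 = 90/6 = 15; σ²_H = ((24−10)/6)² = 5.444
te_I = (3 + 4·4 + 5)/6 = 24/6 = 4; σ²_I = ((5−3)/6)² = 0.111

Forward pass:
ES_A = 0; EF_A = 13
ES_B = 0; EF_B = 6
ES_C = 0; EF_C = 4
ES_D = max(EF_B=6, EF_C=4) = 6; EF_D = 6+5 = 11
ES_E = max(EF_B=6, EF_C=4) = 6; EF_E = 6+6 = 12
ES_F = 4; EF_F = 4+5 = 9
ES_G = max(EF_A=13, EF_B=6) = 13; EF_G = 13+6 = 19
ES_H = max(EF_A=13, EF_D=11) = 13; EF_H = 13+15 = 28
ES_I = max(EF_E=12, EF_F=9, EF_G=19, EF_H=28) = 28; EF_I = 28+4 = 32
Expected project duration μ = 32 days. Critical path: A → H → I.

Variances on critical path: σ²_A=1.778, σ²_H=5.444, σ²_I=0.111.
Largest is σ²_H = 5.444.

H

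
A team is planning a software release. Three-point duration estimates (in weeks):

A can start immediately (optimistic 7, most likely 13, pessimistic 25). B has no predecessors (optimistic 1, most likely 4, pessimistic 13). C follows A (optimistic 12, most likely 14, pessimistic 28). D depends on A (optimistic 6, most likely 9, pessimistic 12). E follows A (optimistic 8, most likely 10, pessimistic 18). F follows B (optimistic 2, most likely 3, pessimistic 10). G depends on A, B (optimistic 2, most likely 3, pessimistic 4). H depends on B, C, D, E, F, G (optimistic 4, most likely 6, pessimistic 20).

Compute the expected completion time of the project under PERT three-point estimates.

te_A = (7 + 4·13 + 25)/6 = 84/6 = 14
te_B = (1 + 4·4 + 13)/6 = 30/6 = 5
te_C = (12 + 4·14 + 28)/6 = 96/6 = 16
te_D = (6 + 4·9 + 12)/6 = 54/6 = 9
te_E = (8 + 4·10 + 18)/6 = 66/6 = 11
te_F = (2 + 4·3 + 10)/6 = 24/6 = 4
te_G = (2 + 4·3 + 4)/6 = 18/6 = 3
te_H = (4 + 4·6 + 20)/6 = 48/6 = 8

Forward pass:
ES_A = 0; EF_A = 14
ES_B = 0; EF_B = 5
ES_C = 14; EF_C = 14+16 = 30
ES_D = 14; EF_D = 14+9 = 23
ES_E = 14; EF_E = 14+11 = 25
ES_F = 5; EF_F = 5+4 = 9
ES_G = max(EF_A=14, EF_B=5) = 14; EF_G = 14+3 = 17
ES_H = max(EF_B=5, EF_C=30, EF_D=23, EF_E=25, EF_F=9, EF_G=17) = 30; EF_H = 30+8 = 38
Expected project duration μ = 38 weeks. Critical path: A → C → H.

38 weeks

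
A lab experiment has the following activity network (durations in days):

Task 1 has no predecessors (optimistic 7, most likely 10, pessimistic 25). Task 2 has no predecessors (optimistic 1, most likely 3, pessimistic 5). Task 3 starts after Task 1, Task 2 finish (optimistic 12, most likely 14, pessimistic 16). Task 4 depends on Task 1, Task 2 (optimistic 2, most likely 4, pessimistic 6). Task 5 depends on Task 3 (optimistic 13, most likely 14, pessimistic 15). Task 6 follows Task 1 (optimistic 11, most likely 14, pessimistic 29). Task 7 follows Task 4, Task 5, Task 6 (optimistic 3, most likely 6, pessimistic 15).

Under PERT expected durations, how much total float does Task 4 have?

24 days

te_Task 1 = (7 + 4·10 + 25)/6 = 72/6 = 12
te_Task 2 = (1 + 4·3 + 5)/6 = 18/6 = 3
te_Task 3 = (12 + 4·14 + 16)/6 = 84/6 = 14
te_Task 4 = (2 + 4·4 + 6)/6 = 24/6 = 4
te_Task 5 = (13 + 4·14 + 15)/6 = 84/6 = 14
te_Task 6 = (11 + 4·14 + 29)/6 = 96/6 = 16
te_Task 7 = (3 + 4·6 + 15)/6 = 42/6 = 7

Forward pass:
ES_Task 1 = 0; EF_Task 1 = 12
ES_Task 2 = 0; EF_Task 2 = 3
ES_Task 3 = max(EF_Task 1=12, EF_Task 2=3) = 12; EF_Task 3 = 12+14 = 26
ES_Task 4 = max(EF_Task 1=12, EF_Task 2=3) = 12; EF_Task 4 = 12+4 = 16
ES_Task 5 = 26; EF_Task 5 = 26+14 = 40
ES_Task 6 = 12; EF_Task 6 = 12+16 = 28
ES_Task 7 = max(EF_Task 4=16, EF_Task 5=40, EF_Task 6=28) = 40; EF_Task 7 = 40+7 = 47
Expected project duration μ = 47 days. Critical path: Task 1 → Task 3 → Task 5 → Task 7.

Backward pass:
LF_Task 7 = 47; LS_Task 7 = 47−7 = 40
LF_Task 6 = LS_Task 7 = 40; LS_Task 6 = 40−16 = 24
LF_Task 5 = LS_Task 7 = 40; LS_Task 5 = 40−14 = 26
LF_Task 4 = LS_Task 7 = 40; LS_Task 4 = 40−4 = 36
LF_Task 3 = LS_Task 5 = 26; LS_Task 3 = 26−14 = 12
LF_Task 2 = min(LS_Task 3=12, LS_Task 4=36) = 12; LS_Task 2 = 12−3 = 9
LF_Task 1 = min(LS_Task 3=12, LS_Task 4=36, LS_Task 6=24) = 12; LS_Task 1 = 12−12 = 0
Slack_Task 4 = LS_Task 4 − ES_Task 4 = 36 − 12 = 24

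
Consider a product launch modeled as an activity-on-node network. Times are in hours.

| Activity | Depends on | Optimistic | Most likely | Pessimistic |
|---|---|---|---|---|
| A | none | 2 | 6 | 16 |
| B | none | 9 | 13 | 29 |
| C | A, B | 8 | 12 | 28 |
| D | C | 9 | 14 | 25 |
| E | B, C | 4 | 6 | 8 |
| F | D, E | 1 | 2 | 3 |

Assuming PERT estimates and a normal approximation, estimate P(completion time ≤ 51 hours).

te_A = (2 + 4·6 + 16)/6 = 42/6 = 7; σ²_A = ((16−2)/6)² = 5.444
te_B = (9 + 4·13 + 29)/6 = 90/6 = 15; σ²_B = ((29−9)/6)² = 11.111
te_C = (8 + 4·12 + 28)/6 = 84/6 = 14; σ²_C = ((28−8)/6)² = 11.111
te_D = (9 + 4·14 + 25)/6 = 90/6 = 15; σ²_D = ((25−9)/6)² = 7.111
te_E = (4 + 4·6 + 8)/6 = 36/6 = 6; σ²_E = ((8−4)/6)² = 0.444
te_F = (1 + 4·2 + 3)/6 = 12/6 = 2; σ²_F = ((3−1)/6)² = 0.111

Forward pass:
ES_A = 0; EF_A = 7
ES_B = 0; EF_B = 15
ES_C = max(EF_A=7, EF_B=15) = 15; EF_C = 15+14 = 29
ES_D = 29; EF_D = 29+15 = 44
ES_E = max(EF_B=15, EF_C=29) = 29; EF_E = 29+6 = 35
ES_F = max(EF_D=44, EF_E=35) = 44; EF_F = 44+2 = 46
Expected project duration μ = 46 hours. Critical path: B → C → D → F.

Variance along critical path = 11.111 + 11.111 + 7.111 + 0.111 = 29.444; σ = √29.444 = 5.426 hours.
Z = (51 − 46) / 5.426 = 0.921
P(T ≤ 51) = Φ(0.921) ≈ 0.822

0.822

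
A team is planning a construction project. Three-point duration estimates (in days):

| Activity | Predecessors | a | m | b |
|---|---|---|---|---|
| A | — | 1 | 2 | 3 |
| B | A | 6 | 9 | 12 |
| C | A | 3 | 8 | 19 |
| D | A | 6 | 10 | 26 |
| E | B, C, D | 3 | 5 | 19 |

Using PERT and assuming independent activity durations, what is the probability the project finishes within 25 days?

0.825

te_A = (1 + 4·2 + 3)/6 = 12/6 = 2; σ²_A = ((3−1)/6)² = 0.111
te_B = (6 + 4·9 + 12)/6 = 54/6 = 9; σ²_B = ((12−6)/6)² = 1.000
te_C = (3 + 4·8 + 19)/6 = 54/6 = 9; σ²_C = ((19−3)/6)² = 7.111
te_D = (6 + 4·10 + 26)/6 = 72/6 = 12; σ²_D = ((26−6)/6)² = 11.111
te_E = (3 + 4·5 + 19)/6 = 42/6 = 7; σ²_E = ((19−3)/6)² = 7.111

Forward pass:
ES_A = 0; EF_A = 2
ES_B = 2; EF_B = 2+9 = 11
ES_C = 2; EF_C = 2+9 = 11
ES_D = 2; EF_D = 2+12 = 14
ES_E = max(EF_B=11, EF_C=11, EF_D=14) = 14; EF_E = 14+7 = 21
Expected project duration μ = 21 days. Critical path: A → D → E.

Variance along critical path = 0.111 + 11.111 + 7.111 = 18.333; σ = √18.333 = 4.282 days.
Z = (25 − 21) / 4.282 = 0.934
P(T ≤ 25) = Φ(0.934) ≈ 0.825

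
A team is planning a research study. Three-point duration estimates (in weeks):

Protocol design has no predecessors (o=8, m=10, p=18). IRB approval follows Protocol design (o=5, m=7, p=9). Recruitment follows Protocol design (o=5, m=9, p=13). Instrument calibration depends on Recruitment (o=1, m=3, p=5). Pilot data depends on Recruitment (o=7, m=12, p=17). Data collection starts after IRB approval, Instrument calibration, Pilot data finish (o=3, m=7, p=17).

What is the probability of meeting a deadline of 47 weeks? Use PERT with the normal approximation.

te_Protocol design = (8 + 4·10 + 18)/6 = 66/6 = 11; σ²_Protocol design = ((18−8)/6)² = 2.778
te_IRB approval = (5 + 4·7 + 9)/6 = 42/6 = 7; σ²_IRB approval = ((9−5)/6)² = 0.444
te_Recruitment = (5 + 4·9 + 13)/6 = 54/6 = 9; σ²_Recruitment = ((13−5)/6)² = 1.778
te_Instrument calibration = (1 + 4·3 + 5)/6 = 18/6 = 3; σ²_Instrument calibration = ((5−1)/6)² = 0.444
te_Pilot data = (7 + 4·12 + 17)/6 = 72/6 = 12; σ²_Pilot data = ((17−7)/6)² = 2.778
te_Data collection = (3 + 4·7 + 17)/6 = 48/6 = 8; σ²_Data collection = ((17−3)/6)² = 5.444

Forward pass:
ES_Protocol design = 0; EF_Protocol design = 11
ES_IRB approval = 11; EF_IRB approval = 11+7 = 18
ES_Recruitment = 11; EF_Recruitment = 11+9 = 20
ES_Instrument calibration = 20; EF_Instrument calibration = 20+3 = 23
ES_Pilot data = 20; EF_Pilot data = 20+12 = 32
ES_Data collection = max(EF_IRB approval=18, EF_Instrument calibration=23, EF_Pilot data=32) = 32; EF_Data collection = 32+8 = 40
Expected project duration μ = 40 weeks. Critical path: Protocol design → Recruitment → Pilot data → Data collection.

Variance along critical path = 2.778 + 1.778 + 2.778 + 5.444 = 12.778; σ = √12.778 = 3.575 weeks.
Z = (47 − 40) / 3.575 = 1.958
P(T ≤ 47) = Φ(1.958) ≈ 0.975

0.975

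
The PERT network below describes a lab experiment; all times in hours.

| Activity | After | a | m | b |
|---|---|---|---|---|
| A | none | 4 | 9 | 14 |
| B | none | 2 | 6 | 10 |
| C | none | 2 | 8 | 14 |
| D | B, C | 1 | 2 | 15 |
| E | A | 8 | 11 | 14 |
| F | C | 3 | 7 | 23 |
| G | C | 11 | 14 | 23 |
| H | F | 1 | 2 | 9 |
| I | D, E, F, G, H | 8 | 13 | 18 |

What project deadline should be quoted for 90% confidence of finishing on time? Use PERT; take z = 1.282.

40.2 hours

te_A = (4 + 4·9 + 14)/6 = 54/6 = 9; σ²_A = ((14−4)/6)² = 2.778
te_B = (2 + 4·6 + 10)/6 = 36/6 = 6; σ²_B = ((10−2)/6)² = 1.778
te_C = (2 + 4·8 + 14)/6 = 48/6 = 8; σ²_C = ((14−2)/6)² = 4.000
te_D = (1 + 4·2 + 15)/6 = 24/6 = 4; σ²_D = ((15−1)/6)² = 5.444
te_E = (8 + 4·11 + 14)/6 = 66/6 = 11; σ²_E = ((14−8)/6)² = 1.000
te_F = (3 + 4·7 + 23)/6 = 54/6 = 9; σ²_F = ((23−3)/6)² = 11.111
te_G = (11 + 4·14 + 23)/6 = 90/6 = 15; σ²_G = ((23−11)/6)² = 4.000
te_H = (1 + 4·2 + 9)/6 = 18/6 = 3; σ²_H = ((9−1)/6)² = 1.778
te_I = (8 + 4·13 + 18)/6 = 78/6 = 13; σ²_I = ((18−8)/6)² = 2.778

Forward pass:
ES_A = 0; EF_A = 9
ES_B = 0; EF_B = 6
ES_C = 0; EF_C = 8
ES_D = max(EF_B=6, EF_C=8) = 8; EF_D = 8+4 = 12
ES_E = 9; EF_E = 9+11 = 20
ES_F = 8; EF_F = 8+9 = 17
ES_G = 8; EF_G = 8+15 = 23
ES_H = 17; EF_H = 17+3 = 20
ES_I = max(EF_D=12, EF_E=20, EF_F=17, EF_G=23, EF_H=20) = 23; EF_I = 23+13 = 36
Expected project duration μ = 36 hours. Critical path: C → G → I.

Variance along critical path = 4.000 + 4.000 + 2.778 = 10.778; σ = 3.283 hours.
D = μ + z·σ = 36 + 1.282·3.283 = 40.2 hours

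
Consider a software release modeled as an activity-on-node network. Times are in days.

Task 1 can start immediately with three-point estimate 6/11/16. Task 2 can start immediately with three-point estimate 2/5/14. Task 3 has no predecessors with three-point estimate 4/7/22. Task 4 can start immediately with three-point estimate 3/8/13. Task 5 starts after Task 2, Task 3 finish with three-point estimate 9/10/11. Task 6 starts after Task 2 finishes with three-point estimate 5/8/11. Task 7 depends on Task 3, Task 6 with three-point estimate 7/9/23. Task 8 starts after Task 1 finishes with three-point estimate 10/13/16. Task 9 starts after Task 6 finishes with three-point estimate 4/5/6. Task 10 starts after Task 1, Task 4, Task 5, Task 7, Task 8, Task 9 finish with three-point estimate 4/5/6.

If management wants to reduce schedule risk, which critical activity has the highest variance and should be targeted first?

te_Task 1 = (6 + 4·11 + 16)/6 = 66/6 = 11; σ²_Task 1 = ((16−6)/6)² = 2.778
te_Task 2 = (2 + 4·5 + 14)/6 = 36/6 = 6; σ²_Task 2 = ((14−2)/6)² = 4.000
te_Task 3 = (4 + 4·7 + 22)/6 = 54/6 = 9; σ²_Task 3 = ((22−4)/6)² = 9.000
te_Task 4 = (3 + 4·8 + 13)/6 = 48/6 = 8; σ²_Task 4 = ((13−3)/6)² = 2.778
te_Task 5 = (9 + 4·10 + 11)/6 = 60/6 = 10; σ²_Task 5 = ((11−9)/6)² = 0.111
te_Task 6 = (5 + 4·8 + 11)/6 = 48/6 = 8; σ²_Task 6 = ((11−5)/6)² = 1.000
te_Task 7 = (7 + 4·9 + 23)/6 = 66/6 = 11; σ²_Task 7 = ((23−7)/6)² = 7.111
te_Task 8 = (10 + 4·13 + 16)/6 = 78/6 = 13; σ²_Task 8 = ((16−10)/6)² = 1.000
te_Task 9 = (4 + 4·5 + 6)/6 = 30/6 = 5; σ²_Task 9 = ((6−4)/6)² = 0.111
te_Task 10 = (4 + 4·5 + 6)/6 = 30/6 = 5; σ²_Task 10 = ((6−4)/6)² = 0.111

Forward pass:
ES_Task 1 = 0; EF_Task 1 = 11
ES_Task 2 = 0; EF_Task 2 = 6
ES_Task 3 = 0; EF_Task 3 = 9
ES_Task 4 = 0; EF_Task 4 = 8
ES_Task 5 = max(EF_Task 2=6, EF_Task 3=9) = 9; EF_Task 5 = 9+10 = 19
ES_Task 6 = 6; EF_Task 6 = 6+8 = 14
ES_Task 7 = max(EF_Task 3=9, EF_Task 6=14) = 14; EF_Task 7 = 14+11 = 25
ES_Task 8 = 11; EF_Task 8 = 11+13 = 24
ES_Task 9 = 14; EF_Task 9 = 14+5 = 19
ES_Task 10 = max(EF_Task 1=11, EF_Task 4=8, EF_Task 5=19, EF_Task 7=25, EF_Task 8=24, EF_Task 9=19) = 25; EF_Task 10 = 25+5 = 30
Expected project duration μ = 30 days. Critical path: Task 2 → Task 6 → Task 7 → Task 10.

Variances on critical path: σ²_Task 2=4.000, σ²_Task 6=1.000, σ²_Task 7=7.111, σ²_Task 10=0.111.
Largest is σ²_Task 7 = 7.111.

Task 7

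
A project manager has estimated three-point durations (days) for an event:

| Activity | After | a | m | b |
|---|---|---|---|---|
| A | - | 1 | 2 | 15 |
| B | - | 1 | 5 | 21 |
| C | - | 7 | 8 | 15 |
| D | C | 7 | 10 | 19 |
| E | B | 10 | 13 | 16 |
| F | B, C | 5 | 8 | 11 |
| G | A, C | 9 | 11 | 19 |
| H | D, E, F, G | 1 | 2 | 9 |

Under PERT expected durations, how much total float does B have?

1 days

te_A = (1 + 4·2 + 15)/6 = 24/6 = 4
te_B = (1 + 4·5 + 21)/6 = 42/6 = 7
te_C = (7 + 4·8 + 15)/6 = 54/6 = 9
te_D = (7 + 4·10 + 19)/6 = 66/6 = 11
te_E = (10 + 4·13 + 16)/6 = 78/6 = 13
te_F = (5 + 4·8 + 11)/6 = 48/6 = 8
te_G = (9 + 4·11 + 19)/6 = 72/6 = 12
te_H = (1 + 4·2 + 9)/6 = 18/6 = 3

Forward pass:
ES_A = 0; EF_A = 4
ES_B = 0; EF_B = 7
ES_C = 0; EF_C = 9
ES_D = 9; EF_D = 9+11 = 20
ES_E = 7; EF_E = 7+13 = 20
ES_F = max(EF_B=7, EF_C=9) = 9; EF_F = 9+8 = 17
ES_G = max(EF_A=4, EF_C=9) = 9; EF_G = 9+12 = 21
ES_H = max(EF_D=20, EF_E=20, EF_F=17, EF_G=21) = 21; EF_H = 21+3 = 24
Expected project duration μ = 24 days. Critical path: C → G → H.

Backward pass:
LF_H = 24; LS_H = 24−3 = 21
LF_G = LS_H = 21; LS_G = 21−12 = 9
LF_F = LS_H = 21; LS_F = 21−8 = 13
LF_E = LS_H = 21; LS_E = 21−13 = 8
LF_D = LS_H = 21; LS_D = 21−11 = 10
LF_C = min(LS_D=10, LS_F=13, LS_G=9) = 9; LS_C = 9−9 = 0
LF_B = min(LS_E=8, LS_F=13) = 8; LS_B = 8−7 = 1
LF_A = LS_G = 9; LS_A = 9−4 = 5
Slack_B = LS_B − ES_B = 1 − 0 = 1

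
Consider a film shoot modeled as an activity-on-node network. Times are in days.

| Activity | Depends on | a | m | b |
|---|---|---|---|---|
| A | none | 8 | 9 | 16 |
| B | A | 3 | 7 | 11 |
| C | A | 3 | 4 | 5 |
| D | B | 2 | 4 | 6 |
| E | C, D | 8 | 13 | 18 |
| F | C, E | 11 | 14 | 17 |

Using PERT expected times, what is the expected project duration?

48 days

te_A = (8 + 4·9 + 16)/6 = 60/6 = 10
te_B = (3 + 4·7 + 11)/6 = 42/6 = 7
te_C = (3 + 4·4 + 5)/6 = 24/6 = 4
te_D = (2 + 4·4 + 6)/6 = 24/6 = 4
te_E = (8 + 4·13 + 18)/6 = 78/6 = 13
te_F = (11 + 4·14 + 17)/6 = 84/6 = 14

Forward pass:
ES_A = 0; EF_A = 10
ES_B = 10; EF_B = 10+7 = 17
ES_C = 10; EF_C = 10+4 = 14
ES_D = 17; EF_D = 17+4 = 21
ES_E = max(EF_C=14, EF_D=21) = 21; EF_E = 21+13 = 34
ES_F = max(EF_C=14, EF_E=34) = 34; EF_F = 34+14 = 48
Expected project duration μ = 48 days. Critical path: A → B → D → E → F.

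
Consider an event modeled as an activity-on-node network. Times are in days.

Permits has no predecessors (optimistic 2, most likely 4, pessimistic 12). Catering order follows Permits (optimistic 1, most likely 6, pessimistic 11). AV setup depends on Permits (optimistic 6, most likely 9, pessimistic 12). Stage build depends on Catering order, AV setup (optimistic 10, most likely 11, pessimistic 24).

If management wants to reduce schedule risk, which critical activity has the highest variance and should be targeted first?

Stage build

te_Permits = (2 + 4·4 + 12)/6 = 30/6 = 5; σ²_Permits = ((12−2)/6)² = 2.778
te_Catering order = (1 + 4·6 + 11)/6 = 36/6 = 6; σ²_Catering order = ((11−1)/6)² = 2.778
te_AV setup = (6 + 4·9 + 12)/6 = 54/6 = 9; σ²_AV setup = ((12−6)/6)² = 1.000
te_Stage build = (10 + 4·11 + 24)/6 = 78/6 = 13; σ²_Stage build = ((24−10)/6)² = 5.444

Forward pass:
ES_Permits = 0; EF_Permits = 5
ES_Catering order = 5; EF_Catering order = 5+6 = 11
ES_AV setup = 5; EF_AV setup = 5+9 = 14
ES_Stage build = max(EF_Catering order=11, EF_AV setup=14) = 14; EF_Stage build = 14+13 = 27
Expected project duration μ = 27 days. Critical path: Permits → AV setup → Stage build.

Variances on critical path: σ²_Permits=2.778, σ²_AV setup=1.000, σ²_Stage build=5.444.
Largest is σ²_Stage build = 5.444.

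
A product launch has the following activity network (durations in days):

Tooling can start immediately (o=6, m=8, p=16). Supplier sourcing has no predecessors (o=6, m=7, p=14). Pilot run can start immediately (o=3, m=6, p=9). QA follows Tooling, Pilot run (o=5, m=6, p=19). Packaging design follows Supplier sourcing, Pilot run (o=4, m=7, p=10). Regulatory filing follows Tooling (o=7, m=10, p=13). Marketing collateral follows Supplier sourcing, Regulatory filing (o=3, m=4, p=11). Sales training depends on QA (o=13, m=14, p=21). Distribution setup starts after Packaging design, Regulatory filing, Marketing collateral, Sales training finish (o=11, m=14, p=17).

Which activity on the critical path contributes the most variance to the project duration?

te_Tooling = (6 + 4·8 + 16)/6 = 54/6 = 9; σ²_Tooling = ((16−6)/6)² = 2.778
te_Supplier sourcing = (6 + 4·7 + 14)/6 = 48/6 = 8; σ²_Supplier sourcing = ((14−6)/6)² = 1.778
te_Pilot run = (3 + 4·6 + 9)/6 = 36/6 = 6; σ²_Pilot run = ((9−3)/6)² = 1.000
te_QA = (5 + 4·6 + 19)/6 = 48/6 = 8; σ²_QA = ((19−5)/6)² = 5.444
te_Packaging design = (4 + 4·7 + 10)/6 = 42/6 = 7; σ²_Packaging design = ((10−4)/6)² = 1.000
te_Regulatory filing = (7 + 4·10 + 13)/6 = 60/6 = 10; σ²_Regulatory filing = ((13−7)/6)² = 1.000
te_Marketing collateral = (3 + 4·4 + 11)/6 = 30/6 = 5; σ²_Marketing collateral = ((11−3)/6)² = 1.778
te_Sales training = (13 + 4·14 + 21)/6 = 90/6 = 15; σ²_Sales training = ((21−13)/6)² = 1.778
te_Distribution setup = (11 + 4·14 + 17)/6 = 84/6 = 14; σ²_Distribution setup = ((17−11)/6)² = 1.000

Forward pass:
ES_Tooling = 0; EF_Tooling = 9
ES_Supplier sourcing = 0; EF_Supplier sourcing = 8
ES_Pilot run = 0; EF_Pilot run = 6
ES_QA = max(EF_Tooling=9, EF_Pilot run=6) = 9; EF_QA = 9+8 = 17
ES_Packaging design = max(EF_Supplier sourcing=8, EF_Pilot run=6) = 8; EF_Packaging design = 8+7 = 15
ES_Regulatory filing = 9; EF_Regulatory filing = 9+10 = 19
ES_Marketing collateral = max(EF_Supplier sourcing=8, EF_Regulatory filing=19) = 19; EF_Marketing collateral = 19+5 = 24
ES_Sales training = 17; EF_Sales training = 17+15 = 32
ES_Distribution setup = max(EF_Packaging design=15, EF_Regulatory filing=19, EF_Marketing collateral=24, EF_Sales training=32) = 32; EF_Distribution setup = 32+14 = 46
Expected project duration μ = 46 days. Critical path: Tooling → QA → Sales training → Distribution setup.

Variances on critical path: σ²_Tooling=2.778, σ²_QA=5.444, σ²_Sales training=1.778, σ²_Distribution setup=1.000.
Largest is σ²_QA = 5.444.

QA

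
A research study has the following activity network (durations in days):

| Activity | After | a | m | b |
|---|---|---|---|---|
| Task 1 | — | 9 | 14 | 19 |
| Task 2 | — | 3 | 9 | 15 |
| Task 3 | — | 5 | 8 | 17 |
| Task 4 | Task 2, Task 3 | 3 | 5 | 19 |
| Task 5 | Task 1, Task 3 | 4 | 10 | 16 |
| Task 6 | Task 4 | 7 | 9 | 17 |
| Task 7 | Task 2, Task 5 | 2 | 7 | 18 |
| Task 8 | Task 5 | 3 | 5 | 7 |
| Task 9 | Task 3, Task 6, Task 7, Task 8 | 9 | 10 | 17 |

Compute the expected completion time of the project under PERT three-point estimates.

43 days

te_Task 1 = (9 + 4·14 + 19)/6 = 84/6 = 14
te_Task 2 = (3 + 4·9 + 15)/6 = 54/6 = 9
te_Task 3 = (5 + 4·8 + 17)/6 = 54/6 = 9
te_Task 4 = (3 + 4·5 + 19)/6 = 42/6 = 7
te_Task 5 = (4 + 4·10 + 16)/6 = 60/6 = 10
te_Task 6 = (7 + 4·9 + 17)/6 = 60/6 = 10
te_Task 7 = (2 + 4·7 + 18)/6 = 48/6 = 8
te_Task 8 = (3 + 4·5 + 7)/6 = 30/6 = 5
te_Task 9 = (9 + 4·10 + 17)/6 = 66/6 = 11

Forward pass:
ES_Task 1 = 0; EF_Task 1 = 14
ES_Task 2 = 0; EF_Task 2 = 9
ES_Task 3 = 0; EF_Task 3 = 9
ES_Task 4 = max(EF_Task 2=9, EF_Task 3=9) = 9; EF_Task 4 = 9+7 = 16
ES_Task 5 = max(EF_Task 1=14, EF_Task 3=9) = 14; EF_Task 5 = 14+10 = 24
ES_Task 6 = 16; EF_Task 6 = 16+10 = 26
ES_Task 7 = max(EF_Task 2=9, EF_Task 5=24) = 24; EF_Task 7 = 24+8 = 32
ES_Task 8 = 24; EF_Task 8 = 24+5 = 29
ES_Task 9 = max(EF_Task 3=9, EF_Task 6=26, EF_Task 7=32, EF_Task 8=29) = 32; EF_Task 9 = 32+11 = 43
Expected project duration μ = 43 days. Critical path: Task 1 → Task 5 → Task 7 → Task 9.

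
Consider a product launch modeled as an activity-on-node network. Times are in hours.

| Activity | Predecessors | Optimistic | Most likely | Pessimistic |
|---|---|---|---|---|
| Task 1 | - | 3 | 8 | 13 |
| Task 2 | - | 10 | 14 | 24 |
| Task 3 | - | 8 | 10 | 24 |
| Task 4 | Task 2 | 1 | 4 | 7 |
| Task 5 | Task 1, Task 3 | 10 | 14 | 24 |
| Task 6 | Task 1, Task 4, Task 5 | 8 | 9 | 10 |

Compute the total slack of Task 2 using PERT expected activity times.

te_Task 1 = (3 + 4·8 + 13)/6 = 48/6 = 8
te_Task 2 = (10 + 4·14 + 24)/6 = 90/6 = 15
te_Task 3 = (8 + 4·10 + 24)/6 = 72/6 = 12
te_Task 4 = (1 + 4·4 + 7)/6 = 24/6 = 4
te_Task 5 = (10 + 4·14 + 24)/6 = 90/6 = 15
te_Task 6 = (8 + 4·9 + 10)/6 = 54/6 = 9

Forward pass:
ES_Task 1 = 0; EF_Task 1 = 8
ES_Task 2 = 0; EF_Task 2 = 15
ES_Task 3 = 0; EF_Task 3 = 12
ES_Task 4 = 15; EF_Task 4 = 15+4 = 19
ES_Task 5 = max(EF_Task 1=8, EF_Task 3=12) = 12; EF_Task 5 = 12+15 = 27
ES_Task 6 = max(EF_Task 1=8, EF_Task 4=19, EF_Task 5=27) = 27; EF_Task 6 = 27+9 = 36
Expected project duration μ = 36 hours. Critical path: Task 3 → Task 5 → Task 6.

Backward pass:
LF_Task 6 = 36; LS_Task 6 = 36−9 = 27
LF_Task 5 = LS_Task 6 = 27; LS_Task 5 = 27−15 = 12
LF_Task 4 = LS_Task 6 = 27; LS_Task 4 = 27−4 = 23
LF_Task 3 = LS_Task 5 = 12; LS_Task 3 = 12−12 = 0
LF_Task 2 = LS_Task 4 = 23; LS_Task 2 = 23−15 = 8
LF_Task 1 = min(LS_Task 5=12, LS_Task 6=27) = 12; LS_Task 1 = 12−8 = 4
Slack_Task 2 = LS_Task 2 − ES_Task 2 = 8 − 0 = 8

8 hours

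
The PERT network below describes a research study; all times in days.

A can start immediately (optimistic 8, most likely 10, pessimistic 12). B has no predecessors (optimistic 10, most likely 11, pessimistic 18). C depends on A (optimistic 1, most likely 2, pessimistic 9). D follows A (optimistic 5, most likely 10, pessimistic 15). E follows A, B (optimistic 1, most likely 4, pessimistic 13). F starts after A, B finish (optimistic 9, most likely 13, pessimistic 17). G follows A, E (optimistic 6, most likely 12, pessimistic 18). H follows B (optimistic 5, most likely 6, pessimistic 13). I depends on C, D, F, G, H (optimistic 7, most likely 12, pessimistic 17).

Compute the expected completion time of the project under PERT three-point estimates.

41 days

te_A = (8 + 4·10 + 12)/6 = 60/6 = 10
te_B = (10 + 4·11 + 18)/6 = 72/6 = 12
te_C = (1 + 4·2 + 9)/6 = 18/6 = 3
te_D = (5 + 4·10 + 15)/6 = 60/6 = 10
te_E = (1 + 4·4 + 13)/6 = 30/6 = 5
te_F = (9 + 4·13 + 17)/6 = 78/6 = 13
te_G = (6 + 4·12 + 18)/6 = 72/6 = 12
te_H = (5 + 4·6 + 13)/6 = 42/6 = 7
te_I = (7 + 4·12 + 17)/6 = 72/6 = 12

Forward pass:
ES_A = 0; EF_A = 10
ES_B = 0; EF_B = 12
ES_C = 10; EF_C = 10+3 = 13
ES_D = 10; EF_D = 10+10 = 20
ES_E = max(EF_A=10, EF_B=12) = 12; EF_E = 12+5 = 17
ES_F = max(EF_A=10, EF_B=12) = 12; EF_F = 12+13 = 25
ES_G = max(EF_A=10, EF_E=17) = 17; EF_G = 17+12 = 29
ES_H = 12; EF_H = 12+7 = 19
ES_I = max(EF_C=13, EF_D=20, EF_F=25, EF_G=29, EF_H=19) = 29; EF_I = 29+12 = 41
Expected project duration μ = 41 days. Critical path: B → E → G → I.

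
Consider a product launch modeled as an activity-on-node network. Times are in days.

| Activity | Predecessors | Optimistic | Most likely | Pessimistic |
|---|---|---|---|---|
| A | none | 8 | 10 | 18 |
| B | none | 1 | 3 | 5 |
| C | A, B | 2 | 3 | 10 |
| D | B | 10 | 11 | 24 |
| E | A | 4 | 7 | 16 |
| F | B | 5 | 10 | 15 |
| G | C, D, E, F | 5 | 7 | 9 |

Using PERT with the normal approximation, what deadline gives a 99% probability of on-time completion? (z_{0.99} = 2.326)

te_A = (8 + 4·10 + 18)/6 = 66/6 = 11; σ²_A = ((18−8)/6)² = 2.778
te_B = (1 + 4·3 + 5)/6 = 18/6 = 3; σ²_B = ((5−1)/6)² = 0.444
te_C = (2 + 4·3 + 10)/6 = 24/6 = 4; σ²_C = ((10−2)/6)² = 1.778
te_D = (10 + 4·11 + 24)/6 = 78/6 = 13; σ²_D = ((24−10)/6)² = 5.444
te_E = (4 + 4·7 + 16)/6 = 48/6 = 8; σ²_E = ((16−4)/6)² = 4.000
te_F = (5 + 4·10 + 15)/6 = 60/6 = 10; σ²_F = ((15−5)/6)² = 2.778
te_G = (5 + 4·7 + 9)/6 = 42/6 = 7; σ²_G = ((9−5)/6)² = 0.444

Forward pass:
ES_A = 0; EF_A = 11
ES_B = 0; EF_B = 3
ES_C = max(EF_A=11, EF_B=3) = 11; EF_C = 11+4 = 15
ES_D = 3; EF_D = 3+13 = 16
ES_E = 11; EF_E = 11+8 = 19
ES_F = 3; EF_F = 3+10 = 13
ES_G = max(EF_C=15, EF_D=16, EF_E=19, EF_F=13) = 19; EF_G = 19+7 = 26
Expected project duration μ = 26 days. Critical path: A → E → G.

Variance along critical path = 2.778 + 4.000 + 0.444 = 7.222; σ = 2.687 days.
D = μ + z·σ = 26 + 2.326·2.687 = 32.3 days

32.3 days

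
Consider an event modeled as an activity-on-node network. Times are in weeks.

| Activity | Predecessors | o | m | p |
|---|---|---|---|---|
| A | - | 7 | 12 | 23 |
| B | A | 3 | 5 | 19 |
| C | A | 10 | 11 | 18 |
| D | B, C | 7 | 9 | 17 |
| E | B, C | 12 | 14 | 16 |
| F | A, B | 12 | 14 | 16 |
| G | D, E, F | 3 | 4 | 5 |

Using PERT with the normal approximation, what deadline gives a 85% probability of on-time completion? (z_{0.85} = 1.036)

46.2 weeks

te_A = (7 + 4·12 + 23)/6 = 78/6 = 13; σ²_A = ((23−7)/6)² = 7.111
te_B = (3 + 4·5 + 19)/6 = 42/6 = 7; σ²_B = ((19−3)/6)² = 7.111
te_C = (10 + 4·11 + 18)/6 = 72/6 = 12; σ²_C = ((18−10)/6)² = 1.778
te_D = (7 + 4·9 + 17)/6 = 60/6 = 10; σ²_D = ((17−7)/6)² = 2.778
te_E = (12 + 4·14 + 16)/6 = 84/6 = 14; σ²_E = ((16−12)/6)² = 0.444
te_F = (12 + 4·14 + 16)/6 = 84/6 = 14; σ²_F = ((16−12)/6)² = 0.444
te_G = (3 + 4·4 + 5)/6 = 24/6 = 4; σ²_G = ((5−3)/6)² = 0.111

Forward pass:
ES_A = 0; EF_A = 13
ES_B = 13; EF_B = 13+7 = 20
ES_C = 13; EF_C = 13+12 = 25
ES_D = max(EF_B=20, EF_C=25) = 25; EF_D = 25+10 = 35
ES_E = max(EF_B=20, EF_C=25) = 25; EF_E = 25+14 = 39
ES_F = max(EF_A=13, EF_B=20) = 20; EF_F = 20+14 = 34
ES_G = max(EF_D=35, EF_E=39, EF_F=34) = 39; EF_G = 39+4 = 43
Expected project duration μ = 43 weeks. Critical path: A → C → E → G.

Variance along critical path = 7.111 + 1.778 + 0.444 + 0.111 = 9.444; σ = 3.073 weeks.
D = μ + z·σ = 43 + 1.036·3.073 = 46.2 weeks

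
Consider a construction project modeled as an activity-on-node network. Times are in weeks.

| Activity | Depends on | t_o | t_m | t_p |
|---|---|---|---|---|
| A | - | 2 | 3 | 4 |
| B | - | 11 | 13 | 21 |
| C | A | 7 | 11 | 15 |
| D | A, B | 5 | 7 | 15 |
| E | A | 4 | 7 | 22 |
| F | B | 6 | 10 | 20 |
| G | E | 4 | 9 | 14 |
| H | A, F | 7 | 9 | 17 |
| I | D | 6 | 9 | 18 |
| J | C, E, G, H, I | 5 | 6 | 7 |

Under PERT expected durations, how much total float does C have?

te_A = (2 + 4·3 + 4)/6 = 18/6 = 3
te_B = (11 + 4·13 + 21)/6 = 84/6 = 14
te_C = (7 + 4·11 + 15)/6 = 66/6 = 11
te_D = (5 + 4·7 + 15)/6 = 48/6 = 8
te_E = (4 + 4·7 + 22)/6 = 54/6 = 9
te_F = (6 + 4·10 + 20)/6 = 66/6 = 11
te_G = (4 + 4·9 + 14)/6 = 54/6 = 9
te_H = (7 + 4·9 + 17)/6 = 60/6 = 10
te_I = (6 + 4·9 + 18)/6 = 60/6 = 10
te_J = (5 + 4·6 + 7)/6 = 36/6 = 6

Forward pass:
ES_A = 0; EF_A = 3
ES_B = 0; EF_B = 14
ES_C = 3; EF_C = 3+11 = 14
ES_D = max(EF_A=3, EF_B=14) = 14; EF_D = 14+8 = 22
ES_E = 3; EF_E = 3+9 = 12
ES_F = 14; EF_F = 14+11 = 25
ES_G = 12; EF_G = 12+9 = 21
ES_H = max(EF_A=3, EF_F=25) = 25; EF_H = 25+10 = 35
ES_I = 22; EF_I = 22+10 = 32
ES_J = max(EF_C=14, EF_E=12, EF_G=21, EF_H=35, EF_I=32) = 35; EF_J = 35+6 = 41
Expected project duration μ = 41 weeks. Critical path: B → F → H → J.

Backward pass:
LF_J = 41; LS_J = 41−6 = 35
LF_I = LS_J = 35; LS_I = 35−10 = 25
LF_H = LS_J = 35; LS_H = 35−10 = 25
LF_G = LS_J = 35; LS_G = 35−9 = 26
LF_F = LS_H = 25; LS_F = 25−11 = 14
LF_E = min(LS_G=26, LS_J=35) = 26; LS_E = 26−9 = 17
LF_D = LS_I = 25; LS_D = 25−8 = 17
LF_C = LS_J = 35; LS_C = 35−11 = 24
LF_B = min(LS_D=17, LS_F=14) = 14; LS_B = 14−14 = 0
LF_A = min(LS_C=24, LS_D=17, LS_E=17, LS_H=25) = 17; LS_A = 17−3 = 14
Slack_C = LS_C − ES_C = 24 − 3 = 21

21 weeks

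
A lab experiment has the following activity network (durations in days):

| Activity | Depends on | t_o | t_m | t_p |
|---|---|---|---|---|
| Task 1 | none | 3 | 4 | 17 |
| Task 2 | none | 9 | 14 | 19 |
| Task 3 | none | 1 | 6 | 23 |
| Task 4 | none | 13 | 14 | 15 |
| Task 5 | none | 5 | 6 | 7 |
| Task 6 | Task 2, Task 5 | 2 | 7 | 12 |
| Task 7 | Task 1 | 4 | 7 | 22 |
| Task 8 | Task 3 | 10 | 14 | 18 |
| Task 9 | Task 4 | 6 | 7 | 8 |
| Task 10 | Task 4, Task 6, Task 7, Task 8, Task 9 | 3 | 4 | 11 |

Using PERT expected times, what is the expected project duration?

te_Task 1 = (3 + 4·4 + 17)/6 = 36/6 = 6
te_Task 2 = (9 + 4·14 + 19)/6 = 84/6 = 14
te_Task 3 = (1 + 4·6 + 23)/6 = 48/6 = 8
te_Task 4 = (13 + 4·14 + 15)/6 = 84/6 = 14
te_Task 5 = (5 + 4·6 + 7)/6 = 36/6 = 6
te_Task 6 = (2 + 4·7 + 12)/6 = 42/6 = 7
te_Task 7 = (4 + 4·7 + 22)/6 = 54/6 = 9
te_Task 8 = (10 + 4·14 + 18)/6 = 84/6 = 14
te_Task 9 = (6 + 4·7 + 8)/6 = 42/6 = 7
te_Task 10 = (3 + 4·4 + 11)/6 = 30/6 = 5

Forward pass:
ES_Task 1 = 0; EF_Task 1 = 6
ES_Task 2 = 0; EF_Task 2 = 14
ES_Task 3 = 0; EF_Task 3 = 8
ES_Task 4 = 0; EF_Task 4 = 14
ES_Task 5 = 0; EF_Task 5 = 6
ES_Task 6 = max(EF_Task 2=14, EF_Task 5=6) = 14; EF_Task 6 = 14+7 = 21
ES_Task 7 = 6; EF_Task 7 = 6+9 = 15
ES_Task 8 = 8; EF_Task 8 = 8+14 = 22
ES_Task 9 = 14; EF_Task 9 = 14+7 = 21
ES_Task 10 = max(EF_Task 4=14, EF_Task 6=21, EF_Task 7=15, EF_Task 8=22, EF_Task 9=21) = 22; EF_Task 10 = 22+5 = 27
Expected project duration μ = 27 days. Critical path: Task 3 → Task 8 → Task 10.

27 days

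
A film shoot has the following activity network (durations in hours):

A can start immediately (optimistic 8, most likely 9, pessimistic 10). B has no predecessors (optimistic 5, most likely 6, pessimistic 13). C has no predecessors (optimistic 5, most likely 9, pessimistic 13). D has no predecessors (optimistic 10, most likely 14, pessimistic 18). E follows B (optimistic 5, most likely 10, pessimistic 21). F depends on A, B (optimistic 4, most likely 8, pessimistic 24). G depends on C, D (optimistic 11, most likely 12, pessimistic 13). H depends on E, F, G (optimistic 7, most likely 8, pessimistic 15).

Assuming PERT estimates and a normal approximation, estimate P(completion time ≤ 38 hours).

0.941

te_A = (8 + 4·9 + 10)/6 = 54/6 = 9; σ²_A = ((10−8)/6)² = 0.111
te_B = (5 + 4·6 + 13)/6 = 42/6 = 7; σ²_B = ((13−5)/6)² = 1.778
te_C = (5 + 4·9 + 13)/6 = 54/6 = 9; σ²_C = ((13−5)/6)² = 1.778
te_D = (10 + 4·14 + 18)/6 = 84/6 = 14; σ²_D = ((18−10)/6)² = 1.778
te_E = (5 + 4·10 + 21)/6 = 66/6 = 11; σ²_E = ((21−5)/6)² = 7.111
te_F = (4 + 4·8 + 24)/6 = 60/6 = 10; σ²_F = ((24−4)/6)² = 11.111
te_G = (11 + 4·12 + 13)/6 = 72/6 = 12; σ²_G = ((13−11)/6)² = 0.111
te_H = (7 + 4·8 + 15)/6 = 54/6 = 9; σ²_H = ((15−7)/6)² = 1.778

Forward pass:
ES_A = 0; EF_A = 9
ES_B = 0; EF_B = 7
ES_C = 0; EF_C = 9
ES_D = 0; EF_D = 14
ES_E = 7; EF_E = 7+11 = 18
ES_F = max(EF_A=9, EF_B=7) = 9; EF_F = 9+10 = 19
ES_G = max(EF_C=9, EF_D=14) = 14; EF_G = 14+12 = 26
ES_H = max(EF_E=18, EF_F=19, EF_G=26) = 26; EF_H = 26+9 = 35
Expected project duration μ = 35 hours. Critical path: D → G → H.

Variance along critical path = 1.778 + 0.111 + 1.778 = 3.667; σ = √3.667 = 1.915 hours.
Z = (38 − 35) / 1.915 = 1.567
P(T ≤ 38) = Φ(1.567) ≈ 0.941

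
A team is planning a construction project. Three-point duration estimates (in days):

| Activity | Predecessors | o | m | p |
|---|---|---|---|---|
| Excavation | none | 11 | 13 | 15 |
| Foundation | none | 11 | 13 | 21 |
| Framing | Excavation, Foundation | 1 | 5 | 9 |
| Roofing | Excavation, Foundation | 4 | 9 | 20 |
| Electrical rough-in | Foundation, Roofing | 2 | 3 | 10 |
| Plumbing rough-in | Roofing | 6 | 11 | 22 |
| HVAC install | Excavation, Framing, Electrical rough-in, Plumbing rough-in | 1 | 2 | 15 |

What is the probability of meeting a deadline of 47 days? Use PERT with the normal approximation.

0.930

te_Excavation = (11 + 4·13 + 15)/6 = 78/6 = 13; σ²_Excavation = ((15−11)/6)² = 0.444
te_Foundation = (11 + 4·13 + 21)/6 = 84/6 = 14; σ²_Foundation = ((21−11)/6)² = 2.778
te_Framing = (1 + 4·5 + 9)/6 = 30/6 = 5; σ²_Framing = ((9−1)/6)² = 1.778
te_Roofing = (4 + 4·9 + 20)/6 = 60/6 = 10; σ²_Roofing = ((20−4)/6)² = 7.111
te_Electrical rough-in = (2 + 4·3 + 10)/6 = 24/6 = 4; σ²_Electrical rough-in = ((10−2)/6)² = 1.778
te_Plumbing rough-in = (6 + 4·11 + 22)/6 = 72/6 = 12; σ²_Plumbing rough-in = ((22−6)/6)² = 7.111
te_HVAC install = (1 + 4·2 + 15)/6 = 24/6 = 4; σ²_HVAC install = ((15−1)/6)² = 5.444

Forward pass:
ES_Excavation = 0; EF_Excavation = 13
ES_Foundation = 0; EF_Foundation = 14
ES_Framing = max(EF_Excavation=13, EF_Foundation=14) = 14; EF_Framing = 14+5 = 19
ES_Roofing = max(EF_Excavation=13, EF_Foundation=14) = 14; EF_Roofing = 14+10 = 24
ES_Electrical rough-in = max(EF_Foundation=14, EF_Roofing=24) = 24; EF_Electrical rough-in = 24+4 = 28
ES_Plumbing rough-in = 24; EF_Plumbing rough-in = 24+12 = 36
ES_HVAC install = max(EF_Excavation=13, EF_Framing=19, EF_Electrical rough-in=28, EF_Plumbing rough-in=36) = 36; EF_HVAC install = 36+4 = 40
Expected project duration μ = 40 days. Critical path: Foundation → Roofing → Plumbing rough-in → HVAC install.

Variance along critical path = 2.778 + 7.111 + 7.111 + 5.444 = 22.444; σ = √22.444 = 4.738 days.
Z = (47 − 40) / 4.738 = 1.478
P(T ≤ 47) = Φ(1.478) ≈ 0.930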